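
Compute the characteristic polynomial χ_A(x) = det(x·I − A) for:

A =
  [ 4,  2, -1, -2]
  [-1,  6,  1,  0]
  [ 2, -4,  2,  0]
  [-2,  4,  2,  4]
x^4 - 16*x^3 + 96*x^2 - 256*x + 256

Expanding det(x·I − A) (e.g. by cofactor expansion or by noting that A is similar to its Jordan form J, which has the same characteristic polynomial as A) gives
  χ_A(x) = x^4 - 16*x^3 + 96*x^2 - 256*x + 256
which factors as (x - 4)^4. The eigenvalues (with algebraic multiplicities) are λ = 4 with multiplicity 4.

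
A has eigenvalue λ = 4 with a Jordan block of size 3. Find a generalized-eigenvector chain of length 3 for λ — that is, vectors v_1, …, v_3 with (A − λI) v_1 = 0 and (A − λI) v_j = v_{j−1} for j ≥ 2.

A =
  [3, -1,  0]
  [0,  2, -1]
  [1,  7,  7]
A Jordan chain for λ = 4 of length 3:
v_1 = (1, -1, 2)ᵀ
v_2 = (-1, 0, 1)ᵀ
v_3 = (1, 0, 0)ᵀ

Let N = A − (4)·I. We want v_3 with N^3 v_3 = 0 but N^2 v_3 ≠ 0; then v_{j-1} := N · v_j for j = 3, …, 2.

Pick v_3 = (1, 0, 0)ᵀ.
Then v_2 = N · v_3 = (-1, 0, 1)ᵀ.
Then v_1 = N · v_2 = (1, -1, 2)ᵀ.

Sanity check: (A − (4)·I) v_1 = (0, 0, 0)ᵀ = 0. ✓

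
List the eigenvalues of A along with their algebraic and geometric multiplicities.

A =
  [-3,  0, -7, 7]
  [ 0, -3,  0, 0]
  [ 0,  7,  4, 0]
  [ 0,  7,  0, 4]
λ = -3: alg = 2, geom = 2; λ = 4: alg = 2, geom = 2

Step 1 — factor the characteristic polynomial to read off the algebraic multiplicities:
  χ_A(x) = (x - 4)^2*(x + 3)^2

Step 2 — compute geometric multiplicities via the rank-nullity identity g(λ) = n − rank(A − λI):
  rank(A − (-3)·I) = 2, so dim ker(A − (-3)·I) = n − 2 = 2
  rank(A − (4)·I) = 2, so dim ker(A − (4)·I) = n − 2 = 2

Summary:
  λ = -3: algebraic multiplicity = 2, geometric multiplicity = 2
  λ = 4: algebraic multiplicity = 2, geometric multiplicity = 2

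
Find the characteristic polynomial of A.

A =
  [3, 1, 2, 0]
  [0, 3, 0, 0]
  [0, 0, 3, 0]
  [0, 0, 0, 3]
x^4 - 12*x^3 + 54*x^2 - 108*x + 81

Expanding det(x·I − A) (e.g. by cofactor expansion or by noting that A is similar to its Jordan form J, which has the same characteristic polynomial as A) gives
  χ_A(x) = x^4 - 12*x^3 + 54*x^2 - 108*x + 81
which factors as (x - 3)^4. The eigenvalues (with algebraic multiplicities) are λ = 3 with multiplicity 4.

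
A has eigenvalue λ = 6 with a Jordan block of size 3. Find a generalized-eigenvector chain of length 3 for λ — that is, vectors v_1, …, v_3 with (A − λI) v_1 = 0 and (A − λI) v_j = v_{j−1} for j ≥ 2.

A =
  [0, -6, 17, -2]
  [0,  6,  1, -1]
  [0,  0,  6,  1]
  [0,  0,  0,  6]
A Jordan chain for λ = 6 of length 3:
v_1 = (1, -1, 0, 0)ᵀ
v_2 = (-4, 1, -1, 0)ᵀ
v_3 = (1, 0, 0, -1)ᵀ

Let N = A − (6)·I. We want v_3 with N^3 v_3 = 0 but N^2 v_3 ≠ 0; then v_{j-1} := N · v_j for j = 3, …, 2.

Pick v_3 = (1, 0, 0, -1)ᵀ.
Then v_2 = N · v_3 = (-4, 1, -1, 0)ᵀ.
Then v_1 = N · v_2 = (1, -1, 0, 0)ᵀ.

Sanity check: (A − (6)·I) v_1 = (0, 0, 0, 0)ᵀ = 0. ✓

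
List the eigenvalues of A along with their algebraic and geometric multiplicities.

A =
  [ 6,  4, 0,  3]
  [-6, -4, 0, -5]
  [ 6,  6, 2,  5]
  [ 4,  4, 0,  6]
λ = 2: alg = 3, geom = 2; λ = 4: alg = 1, geom = 1

Step 1 — factor the characteristic polynomial to read off the algebraic multiplicities:
  χ_A(x) = (x - 4)*(x - 2)^3

Step 2 — compute geometric multiplicities via the rank-nullity identity g(λ) = n − rank(A − λI):
  rank(A − (2)·I) = 2, so dim ker(A − (2)·I) = n − 2 = 2
  rank(A − (4)·I) = 3, so dim ker(A − (4)·I) = n − 3 = 1

Summary:
  λ = 2: algebraic multiplicity = 3, geometric multiplicity = 2
  λ = 4: algebraic multiplicity = 1, geometric multiplicity = 1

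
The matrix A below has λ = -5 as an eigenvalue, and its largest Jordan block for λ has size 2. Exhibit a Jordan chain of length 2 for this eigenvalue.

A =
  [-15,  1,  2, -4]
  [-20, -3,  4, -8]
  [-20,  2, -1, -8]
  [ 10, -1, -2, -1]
A Jordan chain for λ = -5 of length 2:
v_1 = (-10, -20, -20, 10)ᵀ
v_2 = (1, 0, 0, 0)ᵀ

Let N = A − (-5)·I. We want v_2 with N^2 v_2 = 0 but N^1 v_2 ≠ 0; then v_{j-1} := N · v_j for j = 2, …, 2.

Pick v_2 = (1, 0, 0, 0)ᵀ.
Then v_1 = N · v_2 = (-10, -20, -20, 10)ᵀ.

Sanity check: (A − (-5)·I) v_1 = (0, 0, 0, 0)ᵀ = 0. ✓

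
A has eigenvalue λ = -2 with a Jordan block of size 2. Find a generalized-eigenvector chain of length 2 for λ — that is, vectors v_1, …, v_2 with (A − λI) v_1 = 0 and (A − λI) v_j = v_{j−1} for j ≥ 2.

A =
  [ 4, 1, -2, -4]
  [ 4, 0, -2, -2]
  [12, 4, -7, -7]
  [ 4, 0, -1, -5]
A Jordan chain for λ = -2 of length 2:
v_1 = (6, 4, 12, 4)ᵀ
v_2 = (1, 0, 0, 0)ᵀ

Let N = A − (-2)·I. We want v_2 with N^2 v_2 = 0 but N^1 v_2 ≠ 0; then v_{j-1} := N · v_j for j = 2, …, 2.

Pick v_2 = (1, 0, 0, 0)ᵀ.
Then v_1 = N · v_2 = (6, 4, 12, 4)ᵀ.

Sanity check: (A − (-2)·I) v_1 = (0, 0, 0, 0)ᵀ = 0. ✓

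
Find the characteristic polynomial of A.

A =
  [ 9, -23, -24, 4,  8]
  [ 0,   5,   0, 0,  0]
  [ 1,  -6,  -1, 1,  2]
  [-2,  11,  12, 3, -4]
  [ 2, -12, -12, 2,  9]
x^5 - 25*x^4 + 250*x^3 - 1250*x^2 + 3125*x - 3125

Expanding det(x·I − A) (e.g. by cofactor expansion or by noting that A is similar to its Jordan form J, which has the same characteristic polynomial as A) gives
  χ_A(x) = x^5 - 25*x^4 + 250*x^3 - 1250*x^2 + 3125*x - 3125
which factors as (x - 5)^5. The eigenvalues (with algebraic multiplicities) are λ = 5 with multiplicity 5.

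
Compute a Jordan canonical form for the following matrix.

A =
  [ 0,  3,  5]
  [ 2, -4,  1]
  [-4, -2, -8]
J_3(-4)

The characteristic polynomial is
  det(x·I − A) = x^3 + 12*x^2 + 48*x + 64 = (x + 4)^3

Eigenvalues and multiplicities (the geometric multiplicity of λ is n − rank(A − λI), which equals the number of Jordan blocks for λ):
  λ = -4: algebraic multiplicity = 3, geometric multiplicity = 1

Determining the block sizes for each eigenvalue:
  λ = -4: one block (gm = 1), so the single block has size am = 3 → block sizes [3]

Assembling the blocks gives a Jordan form
J =
  [-4,  1,  0]
  [ 0, -4,  1]
  [ 0,  0, -4]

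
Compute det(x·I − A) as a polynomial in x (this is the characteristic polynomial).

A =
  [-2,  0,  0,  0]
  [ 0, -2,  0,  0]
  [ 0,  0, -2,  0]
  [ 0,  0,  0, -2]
x^4 + 8*x^3 + 24*x^2 + 32*x + 16

Expanding det(x·I − A) (e.g. by cofactor expansion or by noting that A is similar to its Jordan form J, which has the same characteristic polynomial as A) gives
  χ_A(x) = x^4 + 8*x^3 + 24*x^2 + 32*x + 16
which factors as (x + 2)^4. The eigenvalues (with algebraic multiplicities) are λ = -2 with multiplicity 4.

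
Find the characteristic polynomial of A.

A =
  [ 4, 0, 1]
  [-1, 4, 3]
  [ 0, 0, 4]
x^3 - 12*x^2 + 48*x - 64

Expanding det(x·I − A) (e.g. by cofactor expansion or by noting that A is similar to its Jordan form J, which has the same characteristic polynomial as A) gives
  χ_A(x) = x^3 - 12*x^2 + 48*x - 64
which factors as (x - 4)^3. The eigenvalues (with algebraic multiplicities) are λ = 4 with multiplicity 3.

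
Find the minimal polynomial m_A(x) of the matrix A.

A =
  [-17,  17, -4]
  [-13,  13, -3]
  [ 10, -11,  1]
x^3 + 3*x^2 + 3*x + 1

The characteristic polynomial is χ_A(x) = (x + 1)^3, so the eigenvalues are known. The minimal polynomial is
  m_A(x) = Π_λ (x − λ)^{k_λ}
where k_λ is the size of the *largest* Jordan block for λ (equivalently, the smallest k with (A − λI)^k v = 0 for every generalised eigenvector v of λ).

  λ = -1: largest Jordan block has size 3, contributing (x + 1)^3

So m_A(x) = (x + 1)^3 = x^3 + 3*x^2 + 3*x + 1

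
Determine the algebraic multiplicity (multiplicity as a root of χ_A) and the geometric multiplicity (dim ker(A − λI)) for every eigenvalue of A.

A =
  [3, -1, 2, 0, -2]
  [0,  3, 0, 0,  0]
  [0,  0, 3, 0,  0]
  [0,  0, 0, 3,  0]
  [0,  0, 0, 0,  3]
λ = 3: alg = 5, geom = 4

Step 1 — factor the characteristic polynomial to read off the algebraic multiplicities:
  χ_A(x) = (x - 3)^5

Step 2 — compute geometric multiplicities via the rank-nullity identity g(λ) = n − rank(A − λI):
  rank(A − (3)·I) = 1, so dim ker(A − (3)·I) = n − 1 = 4

Summary:
  λ = 3: algebraic multiplicity = 5, geometric multiplicity = 4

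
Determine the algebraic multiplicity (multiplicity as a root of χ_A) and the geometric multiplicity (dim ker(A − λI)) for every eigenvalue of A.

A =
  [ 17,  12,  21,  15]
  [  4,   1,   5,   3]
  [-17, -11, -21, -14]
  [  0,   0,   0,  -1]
λ = -1: alg = 4, geom = 2

Step 1 — factor the characteristic polynomial to read off the algebraic multiplicities:
  χ_A(x) = (x + 1)^4

Step 2 — compute geometric multiplicities via the rank-nullity identity g(λ) = n − rank(A − λI):
  rank(A − (-1)·I) = 2, so dim ker(A − (-1)·I) = n − 2 = 2

Summary:
  λ = -1: algebraic multiplicity = 4, geometric multiplicity = 2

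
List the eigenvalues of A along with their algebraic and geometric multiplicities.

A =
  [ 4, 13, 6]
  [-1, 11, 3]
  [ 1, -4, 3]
λ = 6: alg = 3, geom = 1

Step 1 — factor the characteristic polynomial to read off the algebraic multiplicities:
  χ_A(x) = (x - 6)^3

Step 2 — compute geometric multiplicities via the rank-nullity identity g(λ) = n − rank(A − λI):
  rank(A − (6)·I) = 2, so dim ker(A − (6)·I) = n − 2 = 1

Summary:
  λ = 6: algebraic multiplicity = 3, geometric multiplicity = 1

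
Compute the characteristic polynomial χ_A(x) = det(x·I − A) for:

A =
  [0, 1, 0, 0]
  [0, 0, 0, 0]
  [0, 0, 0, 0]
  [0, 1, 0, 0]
x^4

Expanding det(x·I − A) (e.g. by cofactor expansion or by noting that A is similar to its Jordan form J, which has the same characteristic polynomial as A) gives
  χ_A(x) = x^4
which factors as x^4. The eigenvalues (with algebraic multiplicities) are λ = 0 with multiplicity 4.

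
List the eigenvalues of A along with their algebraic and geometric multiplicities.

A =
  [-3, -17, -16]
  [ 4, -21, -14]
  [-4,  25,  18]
λ = -5: alg = 2, geom = 1; λ = 4: alg = 1, geom = 1

Step 1 — factor the characteristic polynomial to read off the algebraic multiplicities:
  χ_A(x) = (x - 4)*(x + 5)^2

Step 2 — compute geometric multiplicities via the rank-nullity identity g(λ) = n − rank(A − λI):
  rank(A − (-5)·I) = 2, so dim ker(A − (-5)·I) = n − 2 = 1
  rank(A − (4)·I) = 2, so dim ker(A − (4)·I) = n − 2 = 1

Summary:
  λ = -5: algebraic multiplicity = 2, geometric multiplicity = 1
  λ = 4: algebraic multiplicity = 1, geometric multiplicity = 1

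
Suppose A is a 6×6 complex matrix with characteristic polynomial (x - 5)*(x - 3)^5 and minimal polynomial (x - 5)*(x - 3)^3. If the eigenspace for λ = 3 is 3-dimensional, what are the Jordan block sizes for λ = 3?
Block sizes for λ = 3: [3, 1, 1]

Step 1 — from the characteristic polynomial, algebraic multiplicity of λ = 3 is 5. From dim ker(A − (3)·I) = 3, there are exactly 3 Jordan blocks for λ = 3.
Step 2 — from the minimal polynomial, the factor (x − 3)^3 tells us the largest block for λ = 3 has size 3.
Step 3 — with total size 5, 3 blocks, and largest block 3, the block sizes (in nonincreasing order) are [3, 1, 1].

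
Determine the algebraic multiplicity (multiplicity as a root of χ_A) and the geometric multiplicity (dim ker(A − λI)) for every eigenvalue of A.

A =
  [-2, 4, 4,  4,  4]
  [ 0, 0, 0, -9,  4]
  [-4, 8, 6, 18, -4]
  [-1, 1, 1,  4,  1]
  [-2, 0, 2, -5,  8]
λ = 2: alg = 2, geom = 2; λ = 4: alg = 3, geom = 1

Step 1 — factor the characteristic polynomial to read off the algebraic multiplicities:
  χ_A(x) = (x - 4)^3*(x - 2)^2

Step 2 — compute geometric multiplicities via the rank-nullity identity g(λ) = n − rank(A − λI):
  rank(A − (2)·I) = 3, so dim ker(A − (2)·I) = n − 3 = 2
  rank(A − (4)·I) = 4, so dim ker(A − (4)·I) = n − 4 = 1

Summary:
  λ = 2: algebraic multiplicity = 2, geometric multiplicity = 2
  λ = 4: algebraic multiplicity = 3, geometric multiplicity = 1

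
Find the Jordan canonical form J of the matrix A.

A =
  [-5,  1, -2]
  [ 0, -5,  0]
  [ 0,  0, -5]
J_2(-5) ⊕ J_1(-5)

The characteristic polynomial is
  det(x·I − A) = x^3 + 15*x^2 + 75*x + 125 = (x + 5)^3

Eigenvalues and multiplicities (the geometric multiplicity of λ is n − rank(A − λI), which equals the number of Jordan blocks for λ):
  λ = -5: algebraic multiplicity = 3, geometric multiplicity = 2

Determining the block sizes for each eigenvalue:
  λ = -5: 2 blocks summing to 3 forces exactly one block of size 2 and the rest size 1 → block sizes [2, 1]

Assembling the blocks gives a Jordan form
J =
  [-5,  1,  0]
  [ 0, -5,  0]
  [ 0,  0, -5]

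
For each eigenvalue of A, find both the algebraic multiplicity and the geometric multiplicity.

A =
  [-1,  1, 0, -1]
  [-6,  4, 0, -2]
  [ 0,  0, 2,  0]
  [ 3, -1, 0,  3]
λ = 2: alg = 4, geom = 3

Step 1 — factor the characteristic polynomial to read off the algebraic multiplicities:
  χ_A(x) = (x - 2)^4

Step 2 — compute geometric multiplicities via the rank-nullity identity g(λ) = n − rank(A − λI):
  rank(A − (2)·I) = 1, so dim ker(A − (2)·I) = n − 1 = 3

Summary:
  λ = 2: algebraic multiplicity = 4, geometric multiplicity = 3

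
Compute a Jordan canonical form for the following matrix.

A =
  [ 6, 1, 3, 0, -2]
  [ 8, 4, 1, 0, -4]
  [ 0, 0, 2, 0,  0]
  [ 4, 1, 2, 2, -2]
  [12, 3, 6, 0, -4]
J_3(2) ⊕ J_1(2) ⊕ J_1(2)

The characteristic polynomial is
  det(x·I − A) = x^5 - 10*x^4 + 40*x^3 - 80*x^2 + 80*x - 32 = (x - 2)^5

Eigenvalues and multiplicities (the geometric multiplicity of λ is n − rank(A − λI), which equals the number of Jordan blocks for λ):
  λ = 2: algebraic multiplicity = 5, geometric multiplicity = 3

Determining the block sizes for each eigenvalue:
  λ = 2: with am = 5 and gm = 3, the partition is not yet determined (e.g. several partitions of 5 into 3 parts exist). Let N = A − (2)·I. Computing rank(N^1) = 2, rank(N^2) = 1, rank(N^3) = 0; the number of blocks of size ≥ j is rank(N^{j−1}) − rank(N^j), giving [3, 1, 1]. So we have 1 block(s) of size 3, 2 block(s) of size 1 → block sizes [3, 1, 1]

Assembling the blocks gives a Jordan form
J =
  [2, 1, 0, 0, 0]
  [0, 2, 1, 0, 0]
  [0, 0, 2, 0, 0]
  [0, 0, 0, 2, 0]
  [0, 0, 0, 0, 2]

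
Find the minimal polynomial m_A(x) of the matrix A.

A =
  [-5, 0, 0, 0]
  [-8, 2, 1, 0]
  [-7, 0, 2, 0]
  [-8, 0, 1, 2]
x^3 + x^2 - 16*x + 20

The characteristic polynomial is χ_A(x) = (x - 2)^3*(x + 5), so the eigenvalues are known. The minimal polynomial is
  m_A(x) = Π_λ (x − λ)^{k_λ}
where k_λ is the size of the *largest* Jordan block for λ (equivalently, the smallest k with (A − λI)^k v = 0 for every generalised eigenvector v of λ).

  λ = -5: largest Jordan block has size 1, contributing (x + 5)
  λ = 2: largest Jordan block has size 2, contributing (x − 2)^2

So m_A(x) = (x - 2)^2*(x + 5) = x^3 + x^2 - 16*x + 20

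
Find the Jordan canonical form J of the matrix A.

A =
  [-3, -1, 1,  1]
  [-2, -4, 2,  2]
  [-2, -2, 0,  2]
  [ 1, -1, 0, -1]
J_3(-2) ⊕ J_1(-2)

The characteristic polynomial is
  det(x·I − A) = x^4 + 8*x^3 + 24*x^2 + 32*x + 16 = (x + 2)^4

Eigenvalues and multiplicities (the geometric multiplicity of λ is n − rank(A − λI), which equals the number of Jordan blocks for λ):
  λ = -2: algebraic multiplicity = 4, geometric multiplicity = 2

Determining the block sizes for each eigenvalue:
  λ = -2: with am = 4 and gm = 2, the partition is not yet determined (e.g. several partitions of 4 into 2 parts exist). Let N = A − (-2)·I. Computing rank(N^1) = 2, rank(N^2) = 1, rank(N^3) = 0; the number of blocks of size ≥ j is rank(N^{j−1}) − rank(N^j), giving [2, 1, 1]. So we have 1 block(s) of size 3, 1 block(s) of size 1 → block sizes [3, 1]

Assembling the blocks gives a Jordan form
J =
  [-2,  1,  0,  0]
  [ 0, -2,  1,  0]
  [ 0,  0, -2,  0]
  [ 0,  0,  0, -2]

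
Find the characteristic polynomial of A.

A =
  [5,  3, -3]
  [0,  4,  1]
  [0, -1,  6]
x^3 - 15*x^2 + 75*x - 125

Expanding det(x·I − A) (e.g. by cofactor expansion or by noting that A is similar to its Jordan form J, which has the same characteristic polynomial as A) gives
  χ_A(x) = x^3 - 15*x^2 + 75*x - 125
which factors as (x - 5)^3. The eigenvalues (with algebraic multiplicities) are λ = 5 with multiplicity 3.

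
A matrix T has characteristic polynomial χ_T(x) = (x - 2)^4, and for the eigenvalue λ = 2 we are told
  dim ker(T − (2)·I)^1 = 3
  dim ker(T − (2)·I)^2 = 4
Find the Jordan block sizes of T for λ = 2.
Block sizes for λ = 2: [2, 1, 1]

From the dimensions of kernels of powers, the number of Jordan blocks of size at least j is d_j − d_{j−1} where d_j = dim ker(N^j) (with d_0 = 0). Computing the differences gives [3, 1].
The number of blocks of size exactly k is (#blocks of size ≥ k) − (#blocks of size ≥ k + 1), so the partition is: 2 block(s) of size 1, 1 block(s) of size 2.
In nonincreasing order the block sizes are [2, 1, 1].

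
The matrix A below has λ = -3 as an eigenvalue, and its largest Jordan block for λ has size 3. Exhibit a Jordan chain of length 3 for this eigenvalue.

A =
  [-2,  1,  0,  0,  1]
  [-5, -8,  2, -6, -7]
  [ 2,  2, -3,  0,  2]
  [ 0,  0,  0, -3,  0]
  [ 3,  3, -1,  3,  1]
A Jordan chain for λ = -3 of length 3:
v_1 = (-1, 3, -2, 0, -2)ᵀ
v_2 = (1, -5, 2, 0, 3)ᵀ
v_3 = (1, 0, 0, 0, 0)ᵀ

Let N = A − (-3)·I. We want v_3 with N^3 v_3 = 0 but N^2 v_3 ≠ 0; then v_{j-1} := N · v_j for j = 3, …, 2.

Pick v_3 = (1, 0, 0, 0, 0)ᵀ.
Then v_2 = N · v_3 = (1, -5, 2, 0, 3)ᵀ.
Then v_1 = N · v_2 = (-1, 3, -2, 0, -2)ᵀ.

Sanity check: (A − (-3)·I) v_1 = (0, 0, 0, 0, 0)ᵀ = 0. ✓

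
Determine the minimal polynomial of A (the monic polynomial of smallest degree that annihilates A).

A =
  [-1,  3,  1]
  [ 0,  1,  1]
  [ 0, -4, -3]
x^3 + 3*x^2 + 3*x + 1

The characteristic polynomial is χ_A(x) = (x + 1)^3, so the eigenvalues are known. The minimal polynomial is
  m_A(x) = Π_λ (x − λ)^{k_λ}
where k_λ is the size of the *largest* Jordan block for λ (equivalently, the smallest k with (A − λI)^k v = 0 for every generalised eigenvector v of λ).

  λ = -1: largest Jordan block has size 3, contributing (x + 1)^3

So m_A(x) = (x + 1)^3 = x^3 + 3*x^2 + 3*x + 1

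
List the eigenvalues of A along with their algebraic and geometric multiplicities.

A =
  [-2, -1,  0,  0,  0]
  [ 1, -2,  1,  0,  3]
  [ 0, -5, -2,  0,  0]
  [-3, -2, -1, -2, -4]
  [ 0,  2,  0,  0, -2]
λ = -2: alg = 5, geom = 2

Step 1 — factor the characteristic polynomial to read off the algebraic multiplicities:
  χ_A(x) = (x + 2)^5

Step 2 — compute geometric multiplicities via the rank-nullity identity g(λ) = n − rank(A − λI):
  rank(A − (-2)·I) = 3, so dim ker(A − (-2)·I) = n − 3 = 2

Summary:
  λ = -2: algebraic multiplicity = 5, geometric multiplicity = 2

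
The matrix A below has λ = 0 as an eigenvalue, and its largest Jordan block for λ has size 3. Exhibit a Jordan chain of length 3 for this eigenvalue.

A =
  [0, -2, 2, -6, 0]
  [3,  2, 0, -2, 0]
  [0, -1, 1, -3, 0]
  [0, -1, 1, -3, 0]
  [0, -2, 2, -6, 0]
A Jordan chain for λ = 0 of length 3:
v_1 = (-6, 6, -3, -3, -6)ᵀ
v_2 = (0, 3, 0, 0, 0)ᵀ
v_3 = (1, 0, 0, 0, 0)ᵀ

Let N = A − (0)·I. We want v_3 with N^3 v_3 = 0 but N^2 v_3 ≠ 0; then v_{j-1} := N · v_j for j = 3, …, 2.

Pick v_3 = (1, 0, 0, 0, 0)ᵀ.
Then v_2 = N · v_3 = (0, 3, 0, 0, 0)ᵀ.
Then v_1 = N · v_2 = (-6, 6, -3, -3, -6)ᵀ.

Sanity check: (A − (0)·I) v_1 = (0, 0, 0, 0, 0)ᵀ = 0. ✓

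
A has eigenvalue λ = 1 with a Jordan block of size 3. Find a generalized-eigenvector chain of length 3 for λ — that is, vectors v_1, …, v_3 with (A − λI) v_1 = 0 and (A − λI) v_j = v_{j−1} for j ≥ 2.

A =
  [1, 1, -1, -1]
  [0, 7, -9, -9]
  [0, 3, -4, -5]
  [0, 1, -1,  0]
A Jordan chain for λ = 1 of length 3:
v_1 = (2, 0, -2, 2)ᵀ
v_2 = (1, 6, 3, 1)ᵀ
v_3 = (0, 1, 0, 0)ᵀ

Let N = A − (1)·I. We want v_3 with N^3 v_3 = 0 but N^2 v_3 ≠ 0; then v_{j-1} := N · v_j for j = 3, …, 2.

Pick v_3 = (0, 1, 0, 0)ᵀ.
Then v_2 = N · v_3 = (1, 6, 3, 1)ᵀ.
Then v_1 = N · v_2 = (2, 0, -2, 2)ᵀ.

Sanity check: (A − (1)·I) v_1 = (0, 0, 0, 0)ᵀ = 0. ✓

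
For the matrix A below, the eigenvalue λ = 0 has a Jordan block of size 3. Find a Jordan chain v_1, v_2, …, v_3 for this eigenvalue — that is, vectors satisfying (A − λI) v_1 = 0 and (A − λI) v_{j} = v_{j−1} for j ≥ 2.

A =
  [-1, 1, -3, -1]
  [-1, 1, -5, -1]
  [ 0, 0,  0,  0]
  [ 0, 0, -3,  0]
A Jordan chain for λ = 0 of length 3:
v_1 = (1, 1, 0, 0)ᵀ
v_2 = (-3, -5, 0, -3)ᵀ
v_3 = (0, 0, 1, 0)ᵀ

Let N = A − (0)·I. We want v_3 with N^3 v_3 = 0 but N^2 v_3 ≠ 0; then v_{j-1} := N · v_j for j = 3, …, 2.

Pick v_3 = (0, 0, 1, 0)ᵀ.
Then v_2 = N · v_3 = (-3, -5, 0, -3)ᵀ.
Then v_1 = N · v_2 = (1, 1, 0, 0)ᵀ.

Sanity check: (A − (0)·I) v_1 = (0, 0, 0, 0)ᵀ = 0. ✓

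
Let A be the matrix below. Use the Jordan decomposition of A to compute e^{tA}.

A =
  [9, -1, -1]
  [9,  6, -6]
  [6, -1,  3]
e^{tA} =
  [-3*t^2*exp(6*t) + 3*t*exp(6*t) + exp(6*t), -t^2*exp(6*t) - t*exp(6*t), 3*t^2*exp(6*t) - t*exp(6*t)]
  [-9*t^2*exp(6*t)/2 + 9*t*exp(6*t), -3*t^2*exp(6*t)/2 + exp(6*t), 9*t^2*exp(6*t)/2 - 6*t*exp(6*t)]
  [-9*t^2*exp(6*t)/2 + 6*t*exp(6*t), -3*t^2*exp(6*t)/2 - t*exp(6*t), 9*t^2*exp(6*t)/2 - 3*t*exp(6*t) + exp(6*t)]

Strategy: write A = P · J · P⁻¹ where J is a Jordan canonical form, so e^{tA} = P · e^{tJ} · P⁻¹, and e^{tJ} can be computed block-by-block.

A has Jordan form
J =
  [6, 1, 0]
  [0, 6, 1]
  [0, 0, 6]
(up to reordering of blocks).

Per-block formulas:
  For a 3×3 Jordan block J_3(6): exp(t · J_3(6)) = e^(6t)·(I + t·N + (t^2/2)·N^2), where N is the 3×3 nilpotent shift.

After assembling e^{tJ} and conjugating by P, we get:

e^{tA} =
  [-3*t^2*exp(6*t) + 3*t*exp(6*t) + exp(6*t), -t^2*exp(6*t) - t*exp(6*t), 3*t^2*exp(6*t) - t*exp(6*t)]
  [-9*t^2*exp(6*t)/2 + 9*t*exp(6*t), -3*t^2*exp(6*t)/2 + exp(6*t), 9*t^2*exp(6*t)/2 - 6*t*exp(6*t)]
  [-9*t^2*exp(6*t)/2 + 6*t*exp(6*t), -3*t^2*exp(6*t)/2 - t*exp(6*t), 9*t^2*exp(6*t)/2 - 3*t*exp(6*t) + exp(6*t)]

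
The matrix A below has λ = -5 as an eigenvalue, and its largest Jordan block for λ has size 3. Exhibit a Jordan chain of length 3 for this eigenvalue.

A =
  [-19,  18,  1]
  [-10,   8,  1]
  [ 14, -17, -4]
A Jordan chain for λ = -5 of length 3:
v_1 = (30, 24, -12)ᵀ
v_2 = (-14, -10, 14)ᵀ
v_3 = (1, 0, 0)ᵀ

Let N = A − (-5)·I. We want v_3 with N^3 v_3 = 0 but N^2 v_3 ≠ 0; then v_{j-1} := N · v_j for j = 3, …, 2.

Pick v_3 = (1, 0, 0)ᵀ.
Then v_2 = N · v_3 = (-14, -10, 14)ᵀ.
Then v_1 = N · v_2 = (30, 24, -12)ᵀ.

Sanity check: (A − (-5)·I) v_1 = (0, 0, 0)ᵀ = 0. ✓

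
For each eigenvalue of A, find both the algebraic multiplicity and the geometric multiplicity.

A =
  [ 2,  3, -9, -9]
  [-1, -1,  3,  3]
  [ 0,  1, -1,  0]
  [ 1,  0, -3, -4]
λ = -1: alg = 4, geom = 2

Step 1 — factor the characteristic polynomial to read off the algebraic multiplicities:
  χ_A(x) = (x + 1)^4

Step 2 — compute geometric multiplicities via the rank-nullity identity g(λ) = n − rank(A − λI):
  rank(A − (-1)·I) = 2, so dim ker(A − (-1)·I) = n − 2 = 2

Summary:
  λ = -1: algebraic multiplicity = 4, geometric multiplicity = 2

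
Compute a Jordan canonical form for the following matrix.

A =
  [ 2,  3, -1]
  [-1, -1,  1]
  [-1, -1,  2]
J_3(1)

The characteristic polynomial is
  det(x·I − A) = x^3 - 3*x^2 + 3*x - 1 = (x - 1)^3

Eigenvalues and multiplicities (the geometric multiplicity of λ is n − rank(A − λI), which equals the number of Jordan blocks for λ):
  λ = 1: algebraic multiplicity = 3, geometric multiplicity = 1

Determining the block sizes for each eigenvalue:
  λ = 1: one block (gm = 1), so the single block has size am = 3 → block sizes [3]

Assembling the blocks gives a Jordan form
J =
  [1, 1, 0]
  [0, 1, 1]
  [0, 0, 1]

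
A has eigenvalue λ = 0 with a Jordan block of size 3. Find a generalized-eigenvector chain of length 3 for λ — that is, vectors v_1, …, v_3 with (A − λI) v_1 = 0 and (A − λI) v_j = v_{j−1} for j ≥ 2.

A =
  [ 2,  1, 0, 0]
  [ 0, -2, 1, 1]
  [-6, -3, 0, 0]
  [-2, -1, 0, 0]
A Jordan chain for λ = 0 of length 3:
v_1 = (4, -8, -12, -4)ᵀ
v_2 = (2, 0, -6, -2)ᵀ
v_3 = (1, 0, 0, 0)ᵀ

Let N = A − (0)·I. We want v_3 with N^3 v_3 = 0 but N^2 v_3 ≠ 0; then v_{j-1} := N · v_j for j = 3, …, 2.

Pick v_3 = (1, 0, 0, 0)ᵀ.
Then v_2 = N · v_3 = (2, 0, -6, -2)ᵀ.
Then v_1 = N · v_2 = (4, -8, -12, -4)ᵀ.

Sanity check: (A − (0)·I) v_1 = (0, 0, 0, 0)ᵀ = 0. ✓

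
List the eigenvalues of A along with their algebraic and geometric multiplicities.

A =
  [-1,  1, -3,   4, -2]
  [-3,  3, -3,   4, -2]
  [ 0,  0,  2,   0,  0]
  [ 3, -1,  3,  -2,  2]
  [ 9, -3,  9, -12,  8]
λ = 2: alg = 5, geom = 4

Step 1 — factor the characteristic polynomial to read off the algebraic multiplicities:
  χ_A(x) = (x - 2)^5

Step 2 — compute geometric multiplicities via the rank-nullity identity g(λ) = n − rank(A − λI):
  rank(A − (2)·I) = 1, so dim ker(A − (2)·I) = n − 1 = 4

Summary:
  λ = 2: algebraic multiplicity = 5, geometric multiplicity = 4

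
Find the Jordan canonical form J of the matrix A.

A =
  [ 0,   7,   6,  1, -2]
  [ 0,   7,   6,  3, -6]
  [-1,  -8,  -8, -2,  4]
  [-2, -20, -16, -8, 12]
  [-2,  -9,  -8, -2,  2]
J_2(-2) ⊕ J_2(-2) ⊕ J_1(1)

The characteristic polynomial is
  det(x·I − A) = x^5 + 7*x^4 + 16*x^3 + 8*x^2 - 16*x - 16 = (x - 1)*(x + 2)^4

Eigenvalues and multiplicities (the geometric multiplicity of λ is n − rank(A − λI), which equals the number of Jordan blocks for λ):
  λ = -2: algebraic multiplicity = 4, geometric multiplicity = 2
  λ = 1: algebraic multiplicity = 1, geometric multiplicity = 1

Determining the block sizes for each eigenvalue:
  λ = -2: with am = 4 and gm = 2, the partition is not yet determined (e.g. several partitions of 4 into 2 parts exist). Let N = A − (-2)·I. Computing rank(N^1) = 3, rank(N^2) = 1; the number of blocks of size ≥ j is rank(N^{j−1}) − rank(N^j), giving [2, 2]. So we have 2 block(s) of size 2 → block sizes [2, 2]
  λ = 1: one block (gm = 1), so the single block has size am = 1 → block sizes [1]

Assembling the blocks gives a Jordan form
J =
  [-2,  1,  0,  0, 0]
  [ 0, -2,  0,  0, 0]
  [ 0,  0, -2,  1, 0]
  [ 0,  0,  0, -2, 0]
  [ 0,  0,  0,  0, 1]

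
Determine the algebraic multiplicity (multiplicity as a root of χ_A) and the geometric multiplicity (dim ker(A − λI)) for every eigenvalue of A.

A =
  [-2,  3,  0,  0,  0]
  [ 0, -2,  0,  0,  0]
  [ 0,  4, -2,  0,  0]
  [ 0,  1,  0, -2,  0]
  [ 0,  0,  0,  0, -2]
λ = -2: alg = 5, geom = 4

Step 1 — factor the characteristic polynomial to read off the algebraic multiplicities:
  χ_A(x) = (x + 2)^5

Step 2 — compute geometric multiplicities via the rank-nullity identity g(λ) = n − rank(A − λI):
  rank(A − (-2)·I) = 1, so dim ker(A − (-2)·I) = n − 1 = 4

Summary:
  λ = -2: algebraic multiplicity = 5, geometric multiplicity = 4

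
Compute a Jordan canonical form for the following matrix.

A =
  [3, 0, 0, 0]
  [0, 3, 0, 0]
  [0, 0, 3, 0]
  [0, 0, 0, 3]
J_1(3) ⊕ J_1(3) ⊕ J_1(3) ⊕ J_1(3)

The characteristic polynomial is
  det(x·I − A) = x^4 - 12*x^3 + 54*x^2 - 108*x + 81 = (x - 3)^4

Eigenvalues and multiplicities (the geometric multiplicity of λ is n − rank(A − λI), which equals the number of Jordan blocks for λ):
  λ = 3: algebraic multiplicity = 4, geometric multiplicity = 4

Determining the block sizes for each eigenvalue:
  λ = 3: gm = am = 4, so every block has size 1 → block sizes [1, 1, 1, 1]

Assembling the blocks gives a Jordan form
J =
  [3, 0, 0, 0]
  [0, 3, 0, 0]
  [0, 0, 3, 0]
  [0, 0, 0, 3]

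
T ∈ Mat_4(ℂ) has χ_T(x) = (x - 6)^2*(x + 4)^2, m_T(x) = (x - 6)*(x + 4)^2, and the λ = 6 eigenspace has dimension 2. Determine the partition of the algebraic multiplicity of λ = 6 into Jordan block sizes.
Block sizes for λ = 6: [1, 1]

Step 1 — from the characteristic polynomial, algebraic multiplicity of λ = 6 is 2. From dim ker(T − (6)·I) = 2, there are exactly 2 Jordan blocks for λ = 6.
Step 2 — from the minimal polynomial, the factor (x − 6) tells us the largest block for λ = 6 has size 1.
Step 3 — with total size 2, 2 blocks, and largest block 1, the block sizes (in nonincreasing order) are [1, 1].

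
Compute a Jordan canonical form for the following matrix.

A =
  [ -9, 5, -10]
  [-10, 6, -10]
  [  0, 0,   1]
J_1(-4) ⊕ J_1(1) ⊕ J_1(1)

The characteristic polynomial is
  det(x·I − A) = x^3 + 2*x^2 - 7*x + 4 = (x - 1)^2*(x + 4)

Eigenvalues and multiplicities (the geometric multiplicity of λ is n − rank(A − λI), which equals the number of Jordan blocks for λ):
  λ = -4: algebraic multiplicity = 1, geometric multiplicity = 1
  λ = 1: algebraic multiplicity = 2, geometric multiplicity = 2

Determining the block sizes for each eigenvalue:
  λ = -4: one block (gm = 1), so the single block has size am = 1 → block sizes [1]
  λ = 1: gm = am = 2, so every block has size 1 → block sizes [1, 1]

Assembling the blocks gives a Jordan form
J =
  [-4, 0, 0]
  [ 0, 1, 0]
  [ 0, 0, 1]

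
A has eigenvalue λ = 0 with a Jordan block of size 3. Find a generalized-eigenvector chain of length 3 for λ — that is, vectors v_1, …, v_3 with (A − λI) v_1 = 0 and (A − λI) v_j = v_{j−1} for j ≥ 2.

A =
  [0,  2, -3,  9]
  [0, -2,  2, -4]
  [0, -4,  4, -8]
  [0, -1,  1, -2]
A Jordan chain for λ = 0 of length 3:
v_1 = (-1, 0, 0, 0)ᵀ
v_2 = (2, -2, -4, -1)ᵀ
v_3 = (0, 1, 0, 0)ᵀ

Let N = A − (0)·I. We want v_3 with N^3 v_3 = 0 but N^2 v_3 ≠ 0; then v_{j-1} := N · v_j for j = 3, …, 2.

Pick v_3 = (0, 1, 0, 0)ᵀ.
Then v_2 = N · v_3 = (2, -2, -4, -1)ᵀ.
Then v_1 = N · v_2 = (-1, 0, 0, 0)ᵀ.

Sanity check: (A − (0)·I) v_1 = (0, 0, 0, 0)ᵀ = 0. ✓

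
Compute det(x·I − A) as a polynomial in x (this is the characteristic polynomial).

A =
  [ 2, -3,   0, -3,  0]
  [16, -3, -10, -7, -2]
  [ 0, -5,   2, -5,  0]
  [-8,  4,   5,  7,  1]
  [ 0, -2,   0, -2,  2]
x^5 - 10*x^4 + 40*x^3 - 80*x^2 + 80*x - 32

Expanding det(x·I − A) (e.g. by cofactor expansion or by noting that A is similar to its Jordan form J, which has the same characteristic polynomial as A) gives
  χ_A(x) = x^5 - 10*x^4 + 40*x^3 - 80*x^2 + 80*x - 32
which factors as (x - 2)^5. The eigenvalues (with algebraic multiplicities) are λ = 2 with multiplicity 5.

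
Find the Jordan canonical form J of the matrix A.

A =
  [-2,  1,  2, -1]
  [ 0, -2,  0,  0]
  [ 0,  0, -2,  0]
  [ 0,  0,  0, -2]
J_2(-2) ⊕ J_1(-2) ⊕ J_1(-2)

The characteristic polynomial is
  det(x·I − A) = x^4 + 8*x^3 + 24*x^2 + 32*x + 16 = (x + 2)^4

Eigenvalues and multiplicities (the geometric multiplicity of λ is n − rank(A − λI), which equals the number of Jordan blocks for λ):
  λ = -2: algebraic multiplicity = 4, geometric multiplicity = 3

Determining the block sizes for each eigenvalue:
  λ = -2: 3 blocks summing to 4 forces exactly one block of size 2 and the rest size 1 → block sizes [2, 1, 1]

Assembling the blocks gives a Jordan form
J =
  [-2,  1,  0,  0]
  [ 0, -2,  0,  0]
  [ 0,  0, -2,  0]
  [ 0,  0,  0, -2]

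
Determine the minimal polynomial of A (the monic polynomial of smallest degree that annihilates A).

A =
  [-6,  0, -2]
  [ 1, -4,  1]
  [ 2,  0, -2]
x^2 + 8*x + 16

The characteristic polynomial is χ_A(x) = (x + 4)^3, so the eigenvalues are known. The minimal polynomial is
  m_A(x) = Π_λ (x − λ)^{k_λ}
where k_λ is the size of the *largest* Jordan block for λ (equivalently, the smallest k with (A − λI)^k v = 0 for every generalised eigenvector v of λ).

  λ = -4: largest Jordan block has size 2, contributing (x + 4)^2

So m_A(x) = (x + 4)^2 = x^2 + 8*x + 16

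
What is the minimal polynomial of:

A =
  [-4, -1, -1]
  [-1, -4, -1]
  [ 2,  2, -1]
x^2 + 6*x + 9

The characteristic polynomial is χ_A(x) = (x + 3)^3, so the eigenvalues are known. The minimal polynomial is
  m_A(x) = Π_λ (x − λ)^{k_λ}
where k_λ is the size of the *largest* Jordan block for λ (equivalently, the smallest k with (A − λI)^k v = 0 for every generalised eigenvector v of λ).

  λ = -3: largest Jordan block has size 2, contributing (x + 3)^2

So m_A(x) = (x + 3)^2 = x^2 + 6*x + 9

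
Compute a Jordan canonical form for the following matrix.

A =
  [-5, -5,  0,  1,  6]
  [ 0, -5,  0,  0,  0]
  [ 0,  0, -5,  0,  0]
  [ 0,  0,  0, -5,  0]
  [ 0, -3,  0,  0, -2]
J_2(-5) ⊕ J_1(-5) ⊕ J_1(-5) ⊕ J_1(-2)

The characteristic polynomial is
  det(x·I − A) = x^5 + 22*x^4 + 190*x^3 + 800*x^2 + 1625*x + 1250 = (x + 2)*(x + 5)^4

Eigenvalues and multiplicities (the geometric multiplicity of λ is n − rank(A − λI), which equals the number of Jordan blocks for λ):
  λ = -5: algebraic multiplicity = 4, geometric multiplicity = 3
  λ = -2: algebraic multiplicity = 1, geometric multiplicity = 1

Determining the block sizes for each eigenvalue:
  λ = -5: 3 blocks summing to 4 forces exactly one block of size 2 and the rest size 1 → block sizes [2, 1, 1]
  λ = -2: one block (gm = 1), so the single block has size am = 1 → block sizes [1]

Assembling the blocks gives a Jordan form
J =
  [-5,  1,  0,  0,  0]
  [ 0, -5,  0,  0,  0]
  [ 0,  0, -5,  0,  0]
  [ 0,  0,  0, -5,  0]
  [ 0,  0,  0,  0, -2]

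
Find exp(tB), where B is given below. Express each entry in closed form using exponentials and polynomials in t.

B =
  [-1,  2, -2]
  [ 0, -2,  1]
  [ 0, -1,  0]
e^{tB} =
  [exp(-t), 2*t*exp(-t), -2*t*exp(-t)]
  [0, -t*exp(-t) + exp(-t), t*exp(-t)]
  [0, -t*exp(-t), t*exp(-t) + exp(-t)]

Strategy: write B = P · J · P⁻¹ where J is a Jordan canonical form, so e^{tB} = P · e^{tJ} · P⁻¹, and e^{tJ} can be computed block-by-block.

B has Jordan form
J =
  [-1,  1,  0]
  [ 0, -1,  0]
  [ 0,  0, -1]
(up to reordering of blocks).

Per-block formulas:
  For a 2×2 Jordan block J_2(-1): exp(t · J_2(-1)) = e^(-1t)·(I + t·N), where N is the 2×2 nilpotent shift.
  For a 1×1 block at λ = -1: exp(t · [-1]) = [e^(-1t)].

After assembling e^{tJ} and conjugating by P, we get:

e^{tB} =
  [exp(-t), 2*t*exp(-t), -2*t*exp(-t)]
  [0, -t*exp(-t) + exp(-t), t*exp(-t)]
  [0, -t*exp(-t), t*exp(-t) + exp(-t)]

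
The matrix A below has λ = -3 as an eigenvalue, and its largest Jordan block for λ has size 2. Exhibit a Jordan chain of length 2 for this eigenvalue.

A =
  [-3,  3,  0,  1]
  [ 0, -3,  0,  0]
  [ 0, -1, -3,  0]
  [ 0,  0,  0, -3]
A Jordan chain for λ = -3 of length 2:
v_1 = (3, 0, -1, 0)ᵀ
v_2 = (0, 1, 0, 0)ᵀ

Let N = A − (-3)·I. We want v_2 with N^2 v_2 = 0 but N^1 v_2 ≠ 0; then v_{j-1} := N · v_j for j = 2, …, 2.

Pick v_2 = (0, 1, 0, 0)ᵀ.
Then v_1 = N · v_2 = (3, 0, -1, 0)ᵀ.

Sanity check: (A − (-3)·I) v_1 = (0, 0, 0, 0)ᵀ = 0. ✓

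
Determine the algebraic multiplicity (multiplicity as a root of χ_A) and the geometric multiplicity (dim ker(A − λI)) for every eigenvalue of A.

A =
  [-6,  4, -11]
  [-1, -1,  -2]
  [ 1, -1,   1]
λ = -2: alg = 3, geom = 1

Step 1 — factor the characteristic polynomial to read off the algebraic multiplicities:
  χ_A(x) = (x + 2)^3

Step 2 — compute geometric multiplicities via the rank-nullity identity g(λ) = n − rank(A − λI):
  rank(A − (-2)·I) = 2, so dim ker(A − (-2)·I) = n − 2 = 1

Summary:
  λ = -2: algebraic multiplicity = 3, geometric multiplicity = 1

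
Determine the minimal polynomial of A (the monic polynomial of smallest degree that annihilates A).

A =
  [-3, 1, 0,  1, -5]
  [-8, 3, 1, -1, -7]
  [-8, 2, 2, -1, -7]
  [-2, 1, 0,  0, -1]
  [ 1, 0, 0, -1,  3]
x^3 - 3*x^2 + 3*x - 1

The characteristic polynomial is χ_A(x) = (x - 1)^5, so the eigenvalues are known. The minimal polynomial is
  m_A(x) = Π_λ (x − λ)^{k_λ}
where k_λ is the size of the *largest* Jordan block for λ (equivalently, the smallest k with (A − λI)^k v = 0 for every generalised eigenvector v of λ).

  λ = 1: largest Jordan block has size 3, contributing (x − 1)^3

So m_A(x) = (x - 1)^3 = x^3 - 3*x^2 + 3*x - 1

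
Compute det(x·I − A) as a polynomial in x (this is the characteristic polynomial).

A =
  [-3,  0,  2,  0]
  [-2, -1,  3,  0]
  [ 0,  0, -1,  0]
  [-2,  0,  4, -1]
x^4 + 6*x^3 + 12*x^2 + 10*x + 3

Expanding det(x·I − A) (e.g. by cofactor expansion or by noting that A is similar to its Jordan form J, which has the same characteristic polynomial as A) gives
  χ_A(x) = x^4 + 6*x^3 + 12*x^2 + 10*x + 3
which factors as (x + 1)^3*(x + 3). The eigenvalues (with algebraic multiplicities) are λ = -3 with multiplicity 1, λ = -1 with multiplicity 3.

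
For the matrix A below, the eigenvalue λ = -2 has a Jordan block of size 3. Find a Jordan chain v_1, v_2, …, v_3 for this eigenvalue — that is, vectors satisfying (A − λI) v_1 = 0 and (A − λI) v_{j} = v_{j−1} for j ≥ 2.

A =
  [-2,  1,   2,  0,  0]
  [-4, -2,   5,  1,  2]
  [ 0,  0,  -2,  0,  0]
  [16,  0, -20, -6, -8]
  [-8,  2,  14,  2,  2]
A Jordan chain for λ = -2 of length 3:
v_1 = (-4, 0, 0, 0, -8)ᵀ
v_2 = (0, -4, 0, 16, -8)ᵀ
v_3 = (1, 0, 0, 0, 0)ᵀ

Let N = A − (-2)·I. We want v_3 with N^3 v_3 = 0 but N^2 v_3 ≠ 0; then v_{j-1} := N · v_j for j = 3, …, 2.

Pick v_3 = (1, 0, 0, 0, 0)ᵀ.
Then v_2 = N · v_3 = (0, -4, 0, 16, -8)ᵀ.
Then v_1 = N · v_2 = (-4, 0, 0, 0, -8)ᵀ.

Sanity check: (A − (-2)·I) v_1 = (0, 0, 0, 0, 0)ᵀ = 0. ✓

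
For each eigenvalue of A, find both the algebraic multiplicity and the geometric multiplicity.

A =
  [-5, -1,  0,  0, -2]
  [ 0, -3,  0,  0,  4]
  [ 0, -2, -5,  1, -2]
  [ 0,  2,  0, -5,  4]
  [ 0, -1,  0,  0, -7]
λ = -5: alg = 5, geom = 3

Step 1 — factor the characteristic polynomial to read off the algebraic multiplicities:
  χ_A(x) = (x + 5)^5

Step 2 — compute geometric multiplicities via the rank-nullity identity g(λ) = n − rank(A − λI):
  rank(A − (-5)·I) = 2, so dim ker(A − (-5)·I) = n − 2 = 3

Summary:
  λ = -5: algebraic multiplicity = 5, geometric multiplicity = 3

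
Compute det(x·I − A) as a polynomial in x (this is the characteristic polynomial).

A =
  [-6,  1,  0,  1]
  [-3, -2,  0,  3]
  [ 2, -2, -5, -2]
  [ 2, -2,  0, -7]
x^4 + 20*x^3 + 150*x^2 + 500*x + 625

Expanding det(x·I − A) (e.g. by cofactor expansion or by noting that A is similar to its Jordan form J, which has the same characteristic polynomial as A) gives
  χ_A(x) = x^4 + 20*x^3 + 150*x^2 + 500*x + 625
which factors as (x + 5)^4. The eigenvalues (with algebraic multiplicities) are λ = -5 with multiplicity 4.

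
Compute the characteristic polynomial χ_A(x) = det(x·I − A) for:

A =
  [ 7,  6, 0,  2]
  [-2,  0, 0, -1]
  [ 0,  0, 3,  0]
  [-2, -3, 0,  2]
x^4 - 12*x^3 + 54*x^2 - 108*x + 81

Expanding det(x·I − A) (e.g. by cofactor expansion or by noting that A is similar to its Jordan form J, which has the same characteristic polynomial as A) gives
  χ_A(x) = x^4 - 12*x^3 + 54*x^2 - 108*x + 81
which factors as (x - 3)^4. The eigenvalues (with algebraic multiplicities) are λ = 3 with multiplicity 4.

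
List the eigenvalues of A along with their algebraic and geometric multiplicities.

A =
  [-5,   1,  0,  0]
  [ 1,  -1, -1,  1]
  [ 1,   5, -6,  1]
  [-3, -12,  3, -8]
λ = -5: alg = 4, geom = 2

Step 1 — factor the characteristic polynomial to read off the algebraic multiplicities:
  χ_A(x) = (x + 5)^4

Step 2 — compute geometric multiplicities via the rank-nullity identity g(λ) = n − rank(A − λI):
  rank(A − (-5)·I) = 2, so dim ker(A − (-5)·I) = n − 2 = 2

Summary:
  λ = -5: algebraic multiplicity = 4, geometric multiplicity = 2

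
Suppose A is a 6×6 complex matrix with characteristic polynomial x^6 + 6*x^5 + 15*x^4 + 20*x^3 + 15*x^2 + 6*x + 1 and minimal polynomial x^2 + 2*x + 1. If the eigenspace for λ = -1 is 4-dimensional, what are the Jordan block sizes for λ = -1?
Block sizes for λ = -1: [2, 2, 1, 1]

Step 1 — from the characteristic polynomial, algebraic multiplicity of λ = -1 is 6. From dim ker(A − (-1)·I) = 4, there are exactly 4 Jordan blocks for λ = -1.
Step 2 — from the minimal polynomial, the factor (x + 1)^2 tells us the largest block for λ = -1 has size 2.
Step 3 — with total size 6, 4 blocks, and largest block 2, the block sizes (in nonincreasing order) are [2, 2, 1, 1].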